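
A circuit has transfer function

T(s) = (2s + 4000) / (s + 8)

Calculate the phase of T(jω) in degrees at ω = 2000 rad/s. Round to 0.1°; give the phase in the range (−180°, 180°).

Substitute s = j2000:
Numerator: 2(j2000) + 4000 = 4000 + j4000
Denominator: (j2000) + 8 = 8 + j2000
|N| = √(4000² + 4000²) ≈ 5656.9, ∠N ≈ 45.00°
|D| = √(8² + 2000²) ≈ 2000, ∠D ≈ 89.77°
∠T = 45.00° − 89.77° = -44.77°

-44.8°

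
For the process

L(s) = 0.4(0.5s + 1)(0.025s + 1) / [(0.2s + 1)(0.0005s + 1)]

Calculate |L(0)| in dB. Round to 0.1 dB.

L(0) = 0.4 · 1 / 1 = 0.4
20 log₁₀(0.4) ≈ -7.96 dB

-8.0 dB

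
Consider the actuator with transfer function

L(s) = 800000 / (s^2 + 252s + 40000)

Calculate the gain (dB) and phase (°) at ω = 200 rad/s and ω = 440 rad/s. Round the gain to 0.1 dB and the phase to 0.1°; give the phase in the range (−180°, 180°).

ω = 200: 24.0 dB, -90.0°; ω = 440: 12.5 dB, -144.2°

At s = jω = j200:
quadratic: (j200)² + 252·j200 + 40000 = 0 + j50400 → |·| ≈ 50400, ∠ ≈ 90.00°
|L| = 800000 / 50400 ≈ 15.873
Gain = 20 log₁₀(15.873) ≈ 24.01 dB
∠L = 0.00° − 90.00° = -90.00°

At s = jω = j440:
quadratic: (j440)² + 252·j440 + 40000 = -153600 + j110880 → |·| ≈ 1.8944e+05, ∠ ≈ 144.18°
|L| = 800000 / 1.8944e+05 ≈ 4.223
Gain = 20 log₁₀(4.223) ≈ 12.51 dB
∠L = 0.00° − 144.18° = -144.18°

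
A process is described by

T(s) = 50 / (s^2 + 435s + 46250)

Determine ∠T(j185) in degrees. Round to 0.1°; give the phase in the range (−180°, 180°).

-81.5°

Substitute s = j185:
Numerator: 50 = 50 + j0
Denominator: (j185)^2 + 435(j185) + 46250 = 12025 + j80475
|N| = √(50² + 0²) ≈ 50, ∠N ≈ 0.00°
|D| = √(12025² + 80475²) ≈ 81368, ∠D ≈ 81.50°
∠T = 0.00° − 81.50° = -81.50°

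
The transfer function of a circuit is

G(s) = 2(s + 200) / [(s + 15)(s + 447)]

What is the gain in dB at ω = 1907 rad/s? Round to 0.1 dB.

At s = jω = j1907:
zero (s+200): 200 + j1907 → |·| = √(200²+1907²) = √3676649 ≈ 1917.5, ∠ = arctan(1907/200) ≈ 84.01°
pole (s+15): 15 + j1907 → |·| = √(15²+1907²) = √3636874 ≈ 1907.1, ∠ = arctan(1907/15) ≈ 89.55°
pole (s+447): 447 + j1907 → |·| = √(447²+1907²) = √3836458 ≈ 1958.7, ∠ = arctan(1907/447) ≈ 76.81°
|G| = 2 · 1917.5 / 3.7354e+06 ≈ 0.0010267
Gain = 20 log₁₀(0.0010267) ≈ -59.77 dB

-59.8 dB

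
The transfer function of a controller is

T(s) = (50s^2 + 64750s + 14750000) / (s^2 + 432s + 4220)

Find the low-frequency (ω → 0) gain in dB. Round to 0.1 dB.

T(0) = 14750000 / 4220 ≈ 3495.3
20 log₁₀(3495.3) ≈ 70.87 dB

70.9 dB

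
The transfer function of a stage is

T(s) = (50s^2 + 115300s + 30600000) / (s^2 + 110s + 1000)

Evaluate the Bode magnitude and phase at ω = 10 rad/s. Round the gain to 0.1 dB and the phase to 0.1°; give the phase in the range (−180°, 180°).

86.7 dB, -48.6°

Substitute s = j10:
Numerator: 50(j10)^2 + 115300(j10) + 30600000 = 30595000 + j1153000
Denominator: (j10)^2 + 110(j10) + 1000 = 900 + j1100
|N| = √(30595000² + 1153000²) ≈ 3.0617e+07, ∠N ≈ 2.16°
|D| = √(900² + 1100²) ≈ 1421.3, ∠D ≈ 50.71°
|T| = 3.0617e+07 / 1421.3 ≈ 21542
Gain = 20 log₁₀(21542) ≈ 86.67 dB
∠T = 2.16° − 50.71° = -48.55°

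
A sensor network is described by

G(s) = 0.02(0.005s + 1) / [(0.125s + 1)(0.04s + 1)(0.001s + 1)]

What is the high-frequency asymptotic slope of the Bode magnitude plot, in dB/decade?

-40 dB/decade

Each pole contributes −20 dB/decade at high frequency; each zero contributes +20 dB/decade.
Net: 1 zero(s) − 3 pole(s) → -40 dB/decade.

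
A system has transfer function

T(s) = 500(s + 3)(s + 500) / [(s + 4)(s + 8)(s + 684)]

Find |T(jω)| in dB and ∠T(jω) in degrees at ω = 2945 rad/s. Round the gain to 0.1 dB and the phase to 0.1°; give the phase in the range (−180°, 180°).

At s = jω = j2945:
zero (s+3): 3 + j2945 → |·| = √(3²+2945²) = √8673034 ≈ 2945, ∠ = arctan(2945/3) ≈ 89.94°
zero (s+500): 500 + j2945 → |·| = √(500²+2945²) = √8923025 ≈ 2987.1, ∠ = arctan(2945/500) ≈ 80.36°
pole (s+4): 4 + j2945 → |·| = √(4²+2945²) = √8673041 ≈ 2945, ∠ = arctan(2945/4) ≈ 89.92°
pole (s+8): 8 + j2945 → |·| = √(8²+2945²) = √8673089 ≈ 2945, ∠ = arctan(2945/8) ≈ 89.84°
pole (s+684): 684 + j2945 → |·| = √(684²+2945²) = √9140881 ≈ 3023.4, ∠ = arctan(2945/684) ≈ 76.92°
|T| = 500 · 8.797e+06 / 2.6222e+10 ≈ 0.16774
Gain = 20 log₁₀(0.16774) ≈ -15.51 dB
∠T = 170.30° − 256.68° = -86.38°

-15.5 dB, -86.4°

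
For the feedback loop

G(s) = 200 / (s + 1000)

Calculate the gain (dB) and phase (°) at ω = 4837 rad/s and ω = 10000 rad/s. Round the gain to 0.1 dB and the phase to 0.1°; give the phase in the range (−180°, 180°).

ω = 4837: -27.9 dB, -78.3°; ω = 10000: -34.0 dB, -84.3°

At s = jω = j4837:
pole (s+1000): 1000 + j4837 → |·| = √(1000²+4837²) = √24396569 ≈ 4939.3, ∠ = arctan(4837/1000) ≈ 78.32°
|G| = 200 / 4939.3 ≈ 0.040492
Gain = 20 log₁₀(0.040492) ≈ -27.85 dB
∠G = 0.00° − 78.32° = -78.32°

At s = jω = j10000:
pole (s+1000): 1000 + j10000 → |·| = √(1000²+10000²) = √101000000 ≈ 10050, ∠ = arctan(10000/1000) ≈ 84.29°
|G| = 200 / 10050 ≈ 0.0199
Gain = 20 log₁₀(0.0199) ≈ -34.02 dB
∠G = 0.00° − 84.29° = -84.29°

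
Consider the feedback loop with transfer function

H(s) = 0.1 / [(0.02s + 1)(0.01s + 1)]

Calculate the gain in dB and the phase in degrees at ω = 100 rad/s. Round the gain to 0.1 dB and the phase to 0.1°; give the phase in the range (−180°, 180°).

-30.0 dB, -108.4°

At ω = 100 rad/s:
pole (1 + j100·0.02) = 1 + j2 → |·| ≈ 2.2361, ∠ ≈ 63.43°
pole (1 + j100·0.01) = 1 + j1 → |·| ≈ 1.4142, ∠ ≈ 45.00°
|H| = 0.1 · 1 / (2.2361 · 1.4142) ≈ 0.031623
Gain = 20 log₁₀(0.031623) ≈ -30.00 dB
∠H = (0°) − (63.43° + 45.00°) = -108.43°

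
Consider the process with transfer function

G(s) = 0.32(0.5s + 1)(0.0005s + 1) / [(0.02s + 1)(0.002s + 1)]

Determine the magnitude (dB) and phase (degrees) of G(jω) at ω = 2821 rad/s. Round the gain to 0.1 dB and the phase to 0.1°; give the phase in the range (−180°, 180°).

7.7 dB, -24.3°

At ω = 2821 rad/s:
zero (1 + j2821·0.5) = 1 + j1410.5 → |·| ≈ 1410.5, ∠ ≈ 89.96°
zero (1 + j2821·0.0005) = 1 + j1.4105 → |·| ≈ 1.729, ∠ ≈ 54.66°
pole (1 + j2821·0.02) = 1 + j56.42 → |·| ≈ 56.429, ∠ ≈ 88.98°
pole (1 + j2821·0.002) = 1 + j5.642 → |·| ≈ 5.7299, ∠ ≈ 79.95°
|G| = 0.32 · 1410.5 · 1.729 / (56.429 · 5.7299) ≈ 2.4136
Gain = 20 log₁₀(2.4136) ≈ 7.65 dB
∠G = (89.96° + 54.66°) − (88.98° + 79.95°) = -24.31°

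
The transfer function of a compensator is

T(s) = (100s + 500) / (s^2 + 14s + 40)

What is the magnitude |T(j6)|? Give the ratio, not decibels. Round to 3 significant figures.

9.29

Substitute s = j6:
Numerator: 100(j6) + 500 = 500 + j600
Denominator: (j6)^2 + 14(j6) + 40 = 4 + j84
|N| = √(500² + 600²) ≈ 781.02, ∠N ≈ 50.19°
|D| = √(4² + 84²) ≈ 84.095, ∠D ≈ 87.27°
|T| = 781.02 / 84.095 ≈ 9.2874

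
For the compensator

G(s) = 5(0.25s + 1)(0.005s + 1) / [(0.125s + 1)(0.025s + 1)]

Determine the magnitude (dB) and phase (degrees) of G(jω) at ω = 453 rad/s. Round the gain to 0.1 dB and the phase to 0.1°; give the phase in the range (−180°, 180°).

At ω = 453 rad/s:
zero (1 + j453·0.25) = 1 + j113.25 → |·| ≈ 113.25, ∠ ≈ 89.49°
zero (1 + j453·0.005) = 1 + j2.265 → |·| ≈ 2.4759, ∠ ≈ 66.18°
pole (1 + j453·0.125) = 1 + j56.625 → |·| ≈ 56.634, ∠ ≈ 88.99°
pole (1 + j453·0.025) = 1 + j11.325 → |·| ≈ 11.369, ∠ ≈ 84.95°
|G| = 5 · 113.25 · 2.4759 / (56.634 · 11.369) ≈ 2.1774
Gain = 20 log₁₀(2.1774) ≈ 6.76 dB
∠G = (89.49° + 66.18°) − (88.99° + 84.95°) = -18.27°

6.8 dB, -18.3°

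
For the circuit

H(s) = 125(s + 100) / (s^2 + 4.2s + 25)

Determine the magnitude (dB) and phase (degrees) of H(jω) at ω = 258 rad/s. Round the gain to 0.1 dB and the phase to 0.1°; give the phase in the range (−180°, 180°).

At s = jω = j258:
zero (s+100): 100 + j258 → |·| = √(100²+258²) = √76564 ≈ 276.7, ∠ = arctan(258/100) ≈ 68.81°
quadratic: (j258)² + 4.2·j258 + 25 = -66539 + j1083.6 → |·| ≈ 66548, ∠ ≈ 179.07°
|H| = 125 · 276.7 / 66548 ≈ 0.51974
Gain = 20 log₁₀(0.51974) ≈ -5.68 dB
∠H = 68.81° − 179.07° = -110.26°

-5.7 dB, -110.3°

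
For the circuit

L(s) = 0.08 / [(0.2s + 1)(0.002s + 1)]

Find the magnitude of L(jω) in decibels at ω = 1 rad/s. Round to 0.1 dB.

-22.1 dB

At ω = 1 rad/s:
pole (1 + j1·0.2) = 1 + j0.2 → |·| ≈ 1.0198, ∠ ≈ 11.31°
pole (1 + j1·0.002) = 1 + j0.002 → |·| ≈ 1, ∠ ≈ 0.11°
|L| = 0.08 · 1 / (1.0198 · 1) ≈ 0.078447
Gain = 20 log₁₀(0.078447) ≈ -22.11 dB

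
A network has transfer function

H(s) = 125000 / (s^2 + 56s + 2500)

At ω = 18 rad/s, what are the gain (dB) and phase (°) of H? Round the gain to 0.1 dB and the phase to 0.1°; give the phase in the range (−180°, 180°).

At s = jω = j18:
quadratic: (j18)² + 56·j18 + 2500 = 2176 + j1008 → |·| ≈ 2398.1, ∠ ≈ 24.86°
|H| = 125000 / 2398.1 ≈ 52.125
Gain = 20 log₁₀(52.125) ≈ 34.34 dB
∠H = 0.00° − 24.86° = -24.86°

34.3 dB, -24.9°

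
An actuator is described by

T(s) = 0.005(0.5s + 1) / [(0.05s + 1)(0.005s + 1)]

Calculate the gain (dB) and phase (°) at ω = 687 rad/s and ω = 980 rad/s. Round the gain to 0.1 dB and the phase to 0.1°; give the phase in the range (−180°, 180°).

ω = 687: -37.1 dB, -72.3°; ω = 980: -40.0 dB, -77.4°

At ω = 687 rad/s:
zero (1 + j687·0.5) = 1 + j343.5 → |·| ≈ 343.5, ∠ ≈ 89.83°
pole (1 + j687·0.05) = 1 + j34.35 → |·| ≈ 34.365, ∠ ≈ 88.33°
pole (1 + j687·0.005) = 1 + j3.435 → |·| ≈ 3.5776, ∠ ≈ 73.77°
|T| = 0.005 · 343.5 / (34.365 · 3.5776) ≈ 0.01397
Gain = 20 log₁₀(0.01397) ≈ -37.10 dB
∠T = (89.83°) − (88.33° + 73.77°) = -72.27°

At ω = 980 rad/s:
zero (1 + j980·0.5) = 1 + j490 → |·| ≈ 490, ∠ ≈ 89.88°
pole (1 + j980·0.05) = 1 + j49 → |·| ≈ 49.01, ∠ ≈ 88.83°
pole (1 + j980·0.005) = 1 + j4.9 → |·| ≈ 5.001, ∠ ≈ 78.47°
|T| = 0.005 · 490 / (49.01 · 5.001) ≈ 0.009996
Gain = 20 log₁₀(0.009996) ≈ -40.00 dB
∠T = (89.88°) − (88.83° + 78.47°) = -77.42°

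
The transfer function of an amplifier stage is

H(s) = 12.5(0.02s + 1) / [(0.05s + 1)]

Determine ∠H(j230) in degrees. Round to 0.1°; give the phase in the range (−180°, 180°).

-7.3°

At ω = 230 rad/s:
zero (1 + j230·0.02) = 1 + j4.6 → |·| ≈ 4.7074, ∠ ≈ 77.74°
pole (1 + j230·0.05) = 1 + j11.5 → |·| ≈ 11.543, ∠ ≈ 85.03°
∠H = (77.74°) − (85.03°) = -7.29°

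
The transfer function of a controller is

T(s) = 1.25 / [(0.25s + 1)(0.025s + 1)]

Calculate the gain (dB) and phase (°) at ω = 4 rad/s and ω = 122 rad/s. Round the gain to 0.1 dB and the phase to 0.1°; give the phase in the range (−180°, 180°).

ω = 4: -1.1 dB, -50.7°; ω = 122: -37.9 dB, -160.0°

At ω = 4 rad/s:
pole (1 + j4·0.25) = 1 + j1 → |·| ≈ 1.4142, ∠ ≈ 45.00°
pole (1 + j4·0.025) = 1 + j0.1 → |·| ≈ 1.005, ∠ ≈ 5.71°
|T| = 1.25 · 1 / (1.4142 · 1.005) ≈ 0.87949
Gain = 20 log₁₀(0.87949) ≈ -1.12 dB
∠T = (0°) − (45.00° + 5.71°) = -50.71°

At ω = 122 rad/s:
pole (1 + j122·0.25) = 1 + j30.5 → |·| ≈ 30.516, ∠ ≈ 88.12°
pole (1 + j122·0.025) = 1 + j3.05 → |·| ≈ 3.2098, ∠ ≈ 71.85°
|T| = 1.25 · 1 / (30.516 · 3.2098) ≈ 0.012762
Gain = 20 log₁₀(0.012762) ≈ -37.88 dB
∠T = (0°) − (88.12° + 71.85°) = -159.97°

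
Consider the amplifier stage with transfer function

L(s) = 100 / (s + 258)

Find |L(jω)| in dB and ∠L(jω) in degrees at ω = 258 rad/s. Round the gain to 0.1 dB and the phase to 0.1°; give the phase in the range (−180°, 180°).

At s = jω = j258:
pole (s+258): 258 + j258 → |·| = √(258²+258²) = √133128 ≈ 364.87, ∠ = arctan(258/258) ≈ 45.00°
|L| = 100 / 364.87 ≈ 0.27407
Gain = 20 log₁₀(0.27407) ≈ -11.24 dB
∠L = 0.00° − 45.00° = -45.00°

-11.2 dB, -45.0°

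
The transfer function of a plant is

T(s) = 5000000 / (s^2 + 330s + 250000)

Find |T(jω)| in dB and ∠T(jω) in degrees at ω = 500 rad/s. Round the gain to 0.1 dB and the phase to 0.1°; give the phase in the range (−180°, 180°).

At s = jω = j500:
quadratic: (j500)² + 330·j500 + 250000 = 0 + j165000 → |·| ≈ 1.65e+05, ∠ ≈ 90.00°
|T| = 5000000 / 1.65e+05 ≈ 30.303
Gain = 20 log₁₀(30.303) ≈ 29.63 dB
∠T = 0.00° − 90.00° = -90.00°

29.6 dB, -90.0°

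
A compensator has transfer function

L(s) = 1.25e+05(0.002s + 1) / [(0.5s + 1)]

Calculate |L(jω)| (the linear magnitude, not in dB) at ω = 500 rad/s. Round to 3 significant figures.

At ω = 500 rad/s:
zero (1 + j500·0.002) = 1 + j1 → |·| ≈ 1.4142, ∠ ≈ 45.00°
pole (1 + j500·0.5) = 1 + j250 → |·| ≈ 250, ∠ ≈ 89.77°
|L| = 1.25e+05 · 1.4142 / (250) ≈ 707.1

707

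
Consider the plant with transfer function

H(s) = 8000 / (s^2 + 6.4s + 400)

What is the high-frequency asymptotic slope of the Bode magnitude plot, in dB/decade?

-40 dB/decade

Each pole contributes −20 dB/decade at high frequency; each zero contributes +20 dB/decade.
Net: 0 zero(s) − 2 pole(s) → -40 dB/decade.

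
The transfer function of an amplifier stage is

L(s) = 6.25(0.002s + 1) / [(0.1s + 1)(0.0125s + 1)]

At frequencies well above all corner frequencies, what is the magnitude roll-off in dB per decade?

-20 dB/decade

Each pole contributes −20 dB/decade at high frequency; each zero contributes +20 dB/decade.
Net: 1 zero(s) − 2 pole(s) → -20 dB/decade.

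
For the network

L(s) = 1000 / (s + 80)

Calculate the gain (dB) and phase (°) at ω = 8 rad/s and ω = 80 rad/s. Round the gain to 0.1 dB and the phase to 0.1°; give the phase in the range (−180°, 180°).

ω = 8: 21.9 dB, -5.7°; ω = 80: 18.9 dB, -45.0°

Substitute s = j8:
Numerator: 1000 = 1000 + j0
Denominator: (j8) + 80 = 80 + j8
|N| = √(1000² + 0²) ≈ 1000, ∠N ≈ 0.00°
|D| = √(80² + 8²) ≈ 80.399, ∠D ≈ 5.71°
|L| = 1000 / 80.399 ≈ 12.438
Gain = 20 log₁₀(12.438) ≈ 21.90 dB
∠L = 0.00° − 5.71° = -5.71°

Substitute s = j80:
Numerator: 1000 = 1000 + j0
Denominator: (j80) + 80 = 80 + j80
|N| = √(1000² + 0²) ≈ 1000, ∠N ≈ 0.00°
|D| = √(80² + 80²) ≈ 113.14, ∠D ≈ 45.00°
|L| = 1000 / 113.14 ≈ 8.8386
Gain = 20 log₁₀(8.8386) ≈ 18.93 dB
∠L = 0.00° − 45.00° = -45.00°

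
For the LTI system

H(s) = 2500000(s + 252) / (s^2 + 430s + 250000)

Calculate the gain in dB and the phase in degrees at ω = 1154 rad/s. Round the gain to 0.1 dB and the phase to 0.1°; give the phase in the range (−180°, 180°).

67.9 dB, -77.7°

At s = jω = j1154:
zero (s+252): 252 + j1154 → |·| = √(252²+1154²) = √1395220 ≈ 1181.2, ∠ = arctan(1154/252) ≈ 77.68°
quadratic: (j1154)² + 430·j1154 + 250000 = -1081716 + j496220 → |·| ≈ 1.1901e+06, ∠ ≈ 155.36°
|H| = 2500000 · 1181.2 / 1.1901e+06 ≈ 2481.3
Gain = 20 log₁₀(2481.3) ≈ 67.89 dB
∠H = 77.68° − 155.36° = -77.68°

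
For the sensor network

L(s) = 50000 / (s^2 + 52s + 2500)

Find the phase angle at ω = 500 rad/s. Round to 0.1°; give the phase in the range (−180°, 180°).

-174.0°

At s = jω = j500:
quadratic: (j500)² + 52·j500 + 2500 = -247500 + j26000 → |·| ≈ 2.4886e+05, ∠ ≈ 174.00°
∠L = 0.00° − 174.00° = -174.00°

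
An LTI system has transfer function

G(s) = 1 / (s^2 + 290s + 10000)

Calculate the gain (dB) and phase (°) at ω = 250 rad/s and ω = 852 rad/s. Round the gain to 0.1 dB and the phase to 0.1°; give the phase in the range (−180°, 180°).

Substitute s = j250:
Numerator: 1 = 1 + j0
Denominator: (j250)^2 + 290(j250) + 10000 = -52500 + j72500
|N| = √(1² + 0²) ≈ 1, ∠N ≈ 0.00°
|D| = √(52500² + 72500²) ≈ 89513, ∠D ≈ 125.91°
|G| = 1 / 89513 ≈ 1.1172e-05
Gain = 20 log₁₀(1.1172e-05) ≈ -99.04 dB
∠G = 0.00° − 125.91° = -125.91°

Substitute s = j852:
Numerator: 1 = 1 + j0
Denominator: (j852)^2 + 290(j852) + 10000 = -715904 + j247080
|N| = √(1² + 0²) ≈ 1, ∠N ≈ 0.00°
|D| = √(715904² + 247080²) ≈ 7.5734e+05, ∠D ≈ 160.96°
|G| = 1 / 7.5734e+05 ≈ 1.3204e-06
Gain = 20 log₁₀(1.3204e-06) ≈ -117.59 dB
∠G = 0.00° − 160.96° = -160.96°

ω = 250: -99.0 dB, -125.9°; ω = 852: -117.6 dB, -161.0°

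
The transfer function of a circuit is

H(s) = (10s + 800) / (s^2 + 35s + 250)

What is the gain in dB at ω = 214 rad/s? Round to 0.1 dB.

Substitute s = j214:
Numerator: 10(j214) + 800 = 800 + j2140
Denominator: (j214)^2 + 35(j214) + 250 = -45546 + j7490
|N| = √(800² + 2140²) ≈ 2284.6, ∠N ≈ 69.50°
|D| = √(45546² + 7490²) ≈ 46158, ∠D ≈ 170.66°
|H| = 2284.6 / 46158 ≈ 0.049495
Gain = 20 log₁₀(0.049495) ≈ -26.11 dB

-26.1 dB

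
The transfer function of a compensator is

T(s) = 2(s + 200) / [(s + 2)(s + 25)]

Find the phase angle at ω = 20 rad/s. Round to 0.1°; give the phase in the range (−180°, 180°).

At s = jω = j20:
zero (s+200): 200 + j20 → |·| = √(200²+20²) = √40400 ≈ 201, ∠ = arctan(20/200) ≈ 5.71°
pole (s+2): 2 + j20 → |·| = √(2²+20²) = √404 ≈ 20.1, ∠ = arctan(20/2) ≈ 84.29°
pole (s+25): 25 + j20 → |·| = √(25²+20²) = √1025 ≈ 32.016, ∠ = arctan(20/25) ≈ 38.66°
∠T = 5.71° − 122.95° = -117.24°

-117.2°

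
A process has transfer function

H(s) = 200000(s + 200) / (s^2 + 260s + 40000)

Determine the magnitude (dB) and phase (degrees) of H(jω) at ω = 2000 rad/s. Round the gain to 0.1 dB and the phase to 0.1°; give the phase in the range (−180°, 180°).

At s = jω = j2000:
zero (s+200): 200 + j2000 → |·| = √(200²+2000²) = √4040000 ≈ 2010, ∠ = arctan(2000/200) ≈ 84.29°
quadratic: (j2000)² + 260·j2000 + 40000 = -3960000 + j520000 → |·| ≈ 3.994e+06, ∠ ≈ 172.52°
|H| = 200000 · 2010 / 3.994e+06 ≈ 100.65
Gain = 20 log₁₀(100.65) ≈ 40.06 dB
∠H = 84.29° − 172.52° = -88.23°

40.1 dB, -88.2°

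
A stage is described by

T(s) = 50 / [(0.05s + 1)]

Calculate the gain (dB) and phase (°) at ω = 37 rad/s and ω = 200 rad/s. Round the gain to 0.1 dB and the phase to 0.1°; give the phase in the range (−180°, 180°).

ω = 37: 27.5 dB, -61.6°; ω = 200: 13.9 dB, -84.3°

At ω = 37 rad/s:
pole (1 + j37·0.05) = 1 + j1.85 → |·| ≈ 2.103, ∠ ≈ 61.61°
|T| = 50 · 1 / (2.103) ≈ 23.776
Gain = 20 log₁₀(23.776) ≈ 27.52 dB
∠T = (0°) − (61.61°) = -61.61°

At ω = 200 rad/s:
pole (1 + j200·0.05) = 1 + j10 → |·| ≈ 10.05, ∠ ≈ 84.29°
|T| = 50 · 1 / (10.05) ≈ 4.9751
Gain = 20 log₁₀(4.9751) ≈ 13.94 dB
∠T = (0°) − (84.29°) = -84.29°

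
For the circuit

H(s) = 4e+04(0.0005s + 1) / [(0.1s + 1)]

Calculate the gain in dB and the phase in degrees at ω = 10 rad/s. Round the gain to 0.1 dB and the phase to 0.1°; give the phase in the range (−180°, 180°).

At ω = 10 rad/s:
zero (1 + j10·0.0005) = 1 + j0.005 → |·| ≈ 1, ∠ ≈ 0.29°
pole (1 + j10·0.1) = 1 + j1 → |·| ≈ 1.4142, ∠ ≈ 45.00°
|H| = 4e+04 · 1 / (1.4142) ≈ 28285
Gain = 20 log₁₀(28285) ≈ 89.03 dB
∠H = (0.29°) − (45.00°) = -44.71°

89.0 dB, -44.7°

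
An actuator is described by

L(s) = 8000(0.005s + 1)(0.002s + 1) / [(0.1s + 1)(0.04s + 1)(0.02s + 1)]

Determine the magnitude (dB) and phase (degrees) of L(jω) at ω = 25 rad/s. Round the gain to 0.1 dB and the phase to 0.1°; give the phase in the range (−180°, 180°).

At ω = 25 rad/s:
zero (1 + j25·0.005) = 1 + j0.125 → |·| ≈ 1.0078, ∠ ≈ 7.13°
zero (1 + j25·0.002) = 1 + j0.05 → |·| ≈ 1.0012, ∠ ≈ 2.86°
pole (1 + j25·0.1) = 1 + j2.5 → |·| ≈ 2.6926, ∠ ≈ 68.20°
pole (1 + j25·0.04) = 1 + j1 → |·| ≈ 1.4142, ∠ ≈ 45.00°
pole (1 + j25·0.02) = 1 + j0.5 → |·| ≈ 1.118, ∠ ≈ 26.57°
|L| = 8000 · 1.0078 · 1.0012 / (2.6926 · 1.4142 · 1.118) ≈ 1896.1
Gain = 20 log₁₀(1896.1) ≈ 65.56 dB
∠L = (7.13° + 2.86°) − (68.20° + 45.00° + 26.57°) = -129.78°

65.6 dB, -129.8°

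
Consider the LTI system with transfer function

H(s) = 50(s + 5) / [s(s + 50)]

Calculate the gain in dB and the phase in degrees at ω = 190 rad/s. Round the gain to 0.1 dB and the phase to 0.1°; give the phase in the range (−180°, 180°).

-11.9 dB, -76.8°

At s = jω = j190:
zero (s+5): 5 + j190 → |·| = √(5²+190²) = √36125 ≈ 190.07, ∠ = arctan(190/5) ≈ 88.49°
pole (s+50): 50 + j190 → |·| = √(50²+190²) = √38600 ≈ 196.47, ∠ = arctan(190/50) ≈ 75.26°
pole at origin: |s| = 190, ∠ = 90.00° (in denominator)
|H| = 50 · 190.07 / 37329 ≈ 0.25459
Gain = 20 log₁₀(0.25459) ≈ -11.88 dB
∠H = 88.49° − 165.26° = -76.77°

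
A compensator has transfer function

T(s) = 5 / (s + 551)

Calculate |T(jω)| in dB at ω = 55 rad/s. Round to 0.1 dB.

-40.9 dB

At s = jω = j55:
pole (s+551): 551 + j55 → |·| = √(551²+55²) = √306626 ≈ 553.74, ∠ = arctan(55/551) ≈ 5.70°
|T| = 5 / 553.74 ≈ 0.0090295
Gain = 20 log₁₀(0.0090295) ≈ -40.89 dB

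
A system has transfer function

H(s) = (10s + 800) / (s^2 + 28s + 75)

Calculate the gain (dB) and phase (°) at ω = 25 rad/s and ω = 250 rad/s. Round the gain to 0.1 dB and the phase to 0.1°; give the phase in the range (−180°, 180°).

ω = 25: -0.5 dB, -110.8°; ω = 250: -27.6 dB, -101.3°

Substitute s = j25:
Numerator: 10(j25) + 800 = 800 + j250
Denominator: (j25)^2 + 28(j25) + 75 = -550 + j700
|N| = √(800² + 250²) ≈ 838.15, ∠N ≈ 17.35°
|D| = √(550² + 700²) ≈ 890.22, ∠D ≈ 128.16°
|H| = 838.15 / 890.22 ≈ 0.94151
Gain = 20 log₁₀(0.94151) ≈ -0.52 dB
∠H = 17.35° − 128.16° = -110.81°

Substitute s = j250:
Numerator: 10(j250) + 800 = 800 + j2500
Denominator: (j250)^2 + 28(j250) + 75 = -62425 + j7000
|N| = √(800² + 2500²) ≈ 2624.9, ∠N ≈ 72.26°
|D| = √(62425² + 7000²) ≈ 62816, ∠D ≈ 173.60°
|H| = 2624.9 / 62816 ≈ 0.041787
Gain = 20 log₁₀(0.041787) ≈ -27.58 dB
∠H = 72.26° − 173.60° = -101.34°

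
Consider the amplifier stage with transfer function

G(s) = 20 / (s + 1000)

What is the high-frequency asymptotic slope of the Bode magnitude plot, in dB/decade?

Each pole contributes −20 dB/decade at high frequency; each zero contributes +20 dB/decade.
Net: 0 zero(s) − 1 pole(s) → -20 dB/decade.

-20 dB/decade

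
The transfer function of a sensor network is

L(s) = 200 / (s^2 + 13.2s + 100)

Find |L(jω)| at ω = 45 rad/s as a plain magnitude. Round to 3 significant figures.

At s = jω = j45:
quadratic: (j45)² + 13.2·j45 + 100 = -1925 + j594 → |·| ≈ 2014.6, ∠ ≈ 162.85°
|L| = 200 / 2014.6 ≈ 0.099275

0.0993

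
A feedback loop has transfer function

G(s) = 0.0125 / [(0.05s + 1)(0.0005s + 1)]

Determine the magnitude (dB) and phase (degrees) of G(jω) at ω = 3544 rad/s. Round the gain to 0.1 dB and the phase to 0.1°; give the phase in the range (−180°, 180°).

-89.2 dB, -150.2°

At ω = 3544 rad/s:
pole (1 + j3544·0.05) = 1 + j177.2 → |·| ≈ 177.2, ∠ ≈ 89.68°
pole (1 + j3544·0.0005) = 1 + j1.772 → |·| ≈ 2.0347, ∠ ≈ 60.56°
|G| = 0.0125 · 1 / (177.2 · 2.0347) ≈ 3.4669e-05
Gain = 20 log₁₀(3.4669e-05) ≈ -89.20 dB
∠G = (0°) − (89.68° + 60.56°) = -150.24°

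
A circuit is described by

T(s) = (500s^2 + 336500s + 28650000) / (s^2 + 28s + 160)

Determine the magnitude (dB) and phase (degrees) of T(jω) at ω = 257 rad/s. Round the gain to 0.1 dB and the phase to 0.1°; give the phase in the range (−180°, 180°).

62.3 dB, -80.9°

Substitute s = j257:
Numerator: 500(j257)^2 + 336500(j257) + 28650000 = -4374500 + j86480500
Denominator: (j257)^2 + 28(j257) + 160 = -65889 + j7196
|N| = √(4374500² + 86480500²) ≈ 8.6591e+07, ∠N ≈ 92.90°
|D| = √(65889² + 7196²) ≈ 66281, ∠D ≈ 173.77°
|T| = 8.6591e+07 / 66281 ≈ 1306.4
Gain = 20 log₁₀(1306.4) ≈ 62.32 dB
∠T = 92.90° − 173.77° = -80.87°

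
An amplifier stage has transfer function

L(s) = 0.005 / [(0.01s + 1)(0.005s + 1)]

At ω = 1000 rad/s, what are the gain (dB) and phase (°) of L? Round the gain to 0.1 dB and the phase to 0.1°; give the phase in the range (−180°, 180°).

-80.2 dB, -163.0°

At ω = 1000 rad/s:
pole (1 + j1000·0.01) = 1 + j10 → |·| ≈ 10.05, ∠ ≈ 84.29°
pole (1 + j1000·0.005) = 1 + j5 → |·| ≈ 5.099, ∠ ≈ 78.69°
|L| = 0.005 · 1 / (10.05 · 5.099) ≈ 9.7571e-05
Gain = 20 log₁₀(9.7571e-05) ≈ -80.21 dB
∠L = (0°) − (84.29° + 78.69°) = -162.98°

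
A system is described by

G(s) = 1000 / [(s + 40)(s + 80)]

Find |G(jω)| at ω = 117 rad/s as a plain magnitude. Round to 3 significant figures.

At s = jω = j117:
pole (s+40): 40 + j117 → |·| = √(40²+117²) = √15289 ≈ 123.65, ∠ = arctan(117/40) ≈ 71.13°
pole (s+80): 80 + j117 → |·| = √(80²+117²) = √20089 ≈ 141.74, ∠ = arctan(117/80) ≈ 55.64°
|G| = 1000 / 17526 ≈ 0.057058

0.0571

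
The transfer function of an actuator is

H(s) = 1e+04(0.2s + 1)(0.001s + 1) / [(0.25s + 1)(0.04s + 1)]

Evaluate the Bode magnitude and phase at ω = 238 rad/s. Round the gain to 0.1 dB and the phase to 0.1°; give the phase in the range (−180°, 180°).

At ω = 238 rad/s:
zero (1 + j238·0.2) = 1 + j47.6 → |·| ≈ 47.611, ∠ ≈ 88.80°
zero (1 + j238·0.001) = 1 + j0.238 → |·| ≈ 1.0279, ∠ ≈ 13.39°
pole (1 + j238·0.25) = 1 + j59.5 → |·| ≈ 59.508, ∠ ≈ 89.04°
pole (1 + j238·0.04) = 1 + j9.52 → |·| ≈ 9.5724, ∠ ≈ 84.00°
|H| = 1e+04 · 47.611 · 1.0279 / (59.508 · 9.5724) ≈ 859.14
Gain = 20 log₁₀(859.14) ≈ 58.68 dB
∠H = (88.80° + 13.39°) − (89.04° + 84.00°) = -70.85°

58.7 dB, -70.9°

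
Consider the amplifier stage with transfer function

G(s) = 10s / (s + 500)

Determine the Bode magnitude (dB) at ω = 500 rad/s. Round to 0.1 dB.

At s = jω = j500:
zero at origin: s = j500 → |·| = 500, ∠ = 90.00°
pole (s+500): 500 + j500 → |·| = √(500²+500²) = √500000 ≈ 707.11, ∠ = arctan(500/500) ≈ 45.00°
|G| = 10 · 500 / 707.11 ≈ 7.071
Gain = 20 log₁₀(7.071) ≈ 16.99 dB

17.0 dB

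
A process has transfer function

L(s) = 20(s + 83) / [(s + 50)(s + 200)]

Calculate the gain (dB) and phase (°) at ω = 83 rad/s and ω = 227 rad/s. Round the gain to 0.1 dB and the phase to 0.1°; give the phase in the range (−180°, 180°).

At s = jω = j83:
zero (s+83): 83 + j83 → |·| = √(83²+83²) = √13778 ≈ 117.38, ∠ = arctan(83/83) ≈ 45.00°
pole (s+50): 50 + j83 → |·| = √(50²+83²) = √9389 ≈ 96.897, ∠ = arctan(83/50) ≈ 58.93°
pole (s+200): 200 + j83 → |·| = √(200²+83²) = √46889 ≈ 216.54, ∠ = arctan(83/200) ≈ 22.54°
|L| = 20 · 117.38 / 20982 ≈ 0.11189
Gain = 20 log₁₀(0.11189) ≈ -19.02 dB
∠L = 45.00° − 81.47° = -36.47°

At s = jω = j227:
zero (s+83): 83 + j227 → |·| = √(83²+227²) = √58418 ≈ 241.7, ∠ = arctan(227/83) ≈ 69.92°
pole (s+50): 50 + j227 → |·| = √(50²+227²) = √54029 ≈ 232.44, ∠ = arctan(227/50) ≈ 77.58°
pole (s+200): 200 + j227 → |·| = √(200²+227²) = √91529 ≈ 302.54, ∠ = arctan(227/200) ≈ 48.62°
|L| = 20 · 241.7 / 70322 ≈ 0.068741
Gain = 20 log₁₀(0.068741) ≈ -23.26 dB
∠L = 69.92° − 126.20° = -56.28°

ω = 83: -19.0 dB, -36.5°; ω = 227: -23.3 dB, -56.3°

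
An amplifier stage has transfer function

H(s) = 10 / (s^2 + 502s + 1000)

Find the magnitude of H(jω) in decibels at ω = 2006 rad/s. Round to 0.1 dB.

Substitute s = j2006:
Numerator: 10 = 10 + j0
Denominator: (j2006)^2 + 502(j2006) + 1000 = -4023036 + j1007012
|N| = √(10² + 0²) ≈ 10, ∠N ≈ 0.00°
|D| = √(4023036² + 1007012²) ≈ 4.1472e+06, ∠D ≈ 165.95°
|H| = 10 / 4.1472e+06 ≈ 2.4113e-06
Gain = 20 log₁₀(2.4113e-06) ≈ -112.35 dB

-112.4 dB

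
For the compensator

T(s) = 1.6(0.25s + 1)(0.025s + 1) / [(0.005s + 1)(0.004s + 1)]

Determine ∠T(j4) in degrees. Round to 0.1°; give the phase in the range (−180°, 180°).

48.6°

At ω = 4 rad/s:
zero (1 + j4·0.25) = 1 + j1 → |·| ≈ 1.4142, ∠ ≈ 45.00°
zero (1 + j4·0.025) = 1 + j0.1 → |·| ≈ 1.005, ∠ ≈ 5.71°
pole (1 + j4·0.005) = 1 + j0.02 → |·| ≈ 1.0002, ∠ ≈ 1.15°
pole (1 + j4·0.004) = 1 + j0.016 → |·| ≈ 1.0001, ∠ ≈ 0.92°
∠T = (45.00° + 5.71°) − (1.15° + 0.92°) = 48.64°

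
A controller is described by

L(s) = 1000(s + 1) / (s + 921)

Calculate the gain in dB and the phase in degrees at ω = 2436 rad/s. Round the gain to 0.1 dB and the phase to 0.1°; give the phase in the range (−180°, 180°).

59.4 dB, 20.7°

At s = jω = j2436:
zero (s+1): 1 + j2436 → |·| = √(1²+2436²) = √5934097 ≈ 2436, ∠ = arctan(2436/1) ≈ 89.98°
pole (s+921): 921 + j2436 → |·| = √(921²+2436²) = √6782337 ≈ 2604.3, ∠ = arctan(2436/921) ≈ 69.29°
|L| = 1000 · 2436 / 2604.3 ≈ 935.38
Gain = 20 log₁₀(935.38) ≈ 59.42 dB
∠L = 89.98° − 69.29° = 20.69°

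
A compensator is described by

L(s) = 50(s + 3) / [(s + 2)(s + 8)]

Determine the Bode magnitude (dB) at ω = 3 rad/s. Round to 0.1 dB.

16.8 dB

At s = jω = j3:
zero (s+3): 3 + j3 → |·| = √(3²+3²) = √18 ≈ 4.2426, ∠ = arctan(3/3) ≈ 45.00°
pole (s+2): 2 + j3 → |·| = √(2²+3²) = √13 ≈ 3.6056, ∠ = arctan(3/2) ≈ 56.31°
pole (s+8): 8 + j3 → |·| = √(8²+3²) = √73 ≈ 8.544, ∠ = arctan(3/8) ≈ 20.56°
|L| = 50 · 4.2426 / 30.806 ≈ 6.886
Gain = 20 log₁₀(6.886) ≈ 16.76 dB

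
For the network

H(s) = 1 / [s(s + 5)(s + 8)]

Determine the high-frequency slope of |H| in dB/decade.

Each pole contributes −20 dB/decade at high frequency; each zero contributes +20 dB/decade.
Net: 0 zero(s) − 3 pole(s) → -60 dB/decade.

-60 dB/decade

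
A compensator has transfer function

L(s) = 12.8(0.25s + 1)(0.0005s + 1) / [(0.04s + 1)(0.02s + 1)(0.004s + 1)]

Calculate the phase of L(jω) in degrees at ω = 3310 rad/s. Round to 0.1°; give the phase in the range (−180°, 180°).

-115.6°

At ω = 3310 rad/s:
zero (1 + j3310·0.25) = 1 + j827.5 → |·| ≈ 827.5, ∠ ≈ 89.93°
zero (1 + j3310·0.0005) = 1 + j1.655 → |·| ≈ 1.9337, ∠ ≈ 58.86°
pole (1 + j3310·0.04) = 1 + j132.4 → |·| ≈ 132.4, ∠ ≈ 89.57°
pole (1 + j3310·0.02) = 1 + j66.2 → |·| ≈ 66.208, ∠ ≈ 89.13°
pole (1 + j3310·0.004) = 1 + j13.24 → |·| ≈ 13.278, ∠ ≈ 85.68°
∠L = (89.93° + 58.86°) − (89.57° + 89.13° + 85.68°) = -115.59°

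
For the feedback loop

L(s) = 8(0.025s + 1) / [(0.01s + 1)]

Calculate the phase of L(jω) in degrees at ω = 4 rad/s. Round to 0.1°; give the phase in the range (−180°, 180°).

3.4°

At ω = 4 rad/s:
zero (1 + j4·0.025) = 1 + j0.1 → |·| ≈ 1.005, ∠ ≈ 5.71°
pole (1 + j4·0.01) = 1 + j0.04 → |·| ≈ 1.0008, ∠ ≈ 2.29°
∠L = (5.71°) − (2.29°) = 3.42°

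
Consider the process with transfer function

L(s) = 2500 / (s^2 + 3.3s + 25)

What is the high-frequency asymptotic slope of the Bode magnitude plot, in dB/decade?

-40 dB/decade

Each pole contributes −20 dB/decade at high frequency; each zero contributes +20 dB/decade.
Net: 0 zero(s) − 2 pole(s) → -40 dB/decade.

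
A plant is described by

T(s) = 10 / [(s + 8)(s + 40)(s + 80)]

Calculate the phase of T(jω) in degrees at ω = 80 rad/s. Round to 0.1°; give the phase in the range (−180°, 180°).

167.3°

At s = jω = j80:
pole (s+8): 8 + j80 → |·| = √(8²+80²) = √6464 ≈ 80.399, ∠ = arctan(80/8) ≈ 84.29°
pole (s+40): 40 + j80 → |·| = √(40²+80²) = √8000 ≈ 89.443, ∠ = arctan(80/40) ≈ 63.43°
pole (s+80): 80 + j80 → |·| = √(80²+80²) = √12800 ≈ 113.14, ∠ = arctan(80/80) ≈ 45.00°
∠T = 0.00° − 192.72° = -192.72° ≡ 167.28° (principal value)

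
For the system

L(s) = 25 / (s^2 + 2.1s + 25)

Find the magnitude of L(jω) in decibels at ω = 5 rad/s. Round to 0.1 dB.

7.5 dB

At s = jω = j5:
quadratic: (j5)² + 2.1·j5 + 25 = 0 + j10.5 → |·| ≈ 10.5, ∠ ≈ 90.00°
|L| = 25 / 10.5 ≈ 2.381
Gain = 20 log₁₀(2.381) ≈ 7.54 dB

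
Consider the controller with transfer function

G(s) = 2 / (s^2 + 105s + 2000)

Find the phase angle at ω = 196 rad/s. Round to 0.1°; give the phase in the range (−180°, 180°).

Substitute s = j196:
Numerator: 2 = 2 + j0
Denominator: (j196)^2 + 105(j196) + 2000 = -36416 + j20580
|N| = √(2² + 0²) ≈ 2, ∠N ≈ 0.00°
|D| = √(36416² + 20580²) ≈ 41829, ∠D ≈ 150.53°
∠G = 0.00° − 150.53° = -150.53°

-150.5°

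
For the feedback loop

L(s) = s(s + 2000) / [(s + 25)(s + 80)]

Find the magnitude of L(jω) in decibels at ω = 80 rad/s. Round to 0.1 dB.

24.6 dB

At s = jω = j80:
zero (s+2000): 2000 + j80 → |·| = √(2000²+80²) = √4006400 ≈ 2001.6, ∠ = arctan(80/2000) ≈ 2.29°
zero at origin: s = j80 → |·| = 80, ∠ = 90.00°
pole (s+25): 25 + j80 → |·| = √(25²+80²) = √7025 ≈ 83.815, ∠ = arctan(80/25) ≈ 72.65°
pole (s+80): 80 + j80 → |·| = √(80²+80²) = √12800 ≈ 113.14, ∠ = arctan(80/80) ≈ 45.00°
|L| = 1 · 1.6013e+05 / 9482.8 ≈ 16.886
Gain = 20 log₁₀(16.886) ≈ 24.55 dB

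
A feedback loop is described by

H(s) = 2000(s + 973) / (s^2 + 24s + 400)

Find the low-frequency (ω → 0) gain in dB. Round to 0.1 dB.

73.7 dB

H(0) = 2000·973 / 400 = 4865
20 log₁₀(4865) ≈ 73.74 dB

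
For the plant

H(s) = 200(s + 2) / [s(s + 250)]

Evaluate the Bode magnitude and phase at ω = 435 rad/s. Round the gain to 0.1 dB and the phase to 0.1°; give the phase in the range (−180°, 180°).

At s = jω = j435:
zero (s+2): 2 + j435 → |·| = √(2²+435²) = √189229 ≈ 435, ∠ = arctan(435/2) ≈ 89.74°
pole (s+250): 250 + j435 → |·| = √(250²+435²) = √251725 ≈ 501.72, ∠ = arctan(435/250) ≈ 60.11°
pole at origin: |s| = 435, ∠ = 90.00° (in denominator)
|H| = 200 · 435 / 2.1825e+05 ≈ 0.39863
Gain = 20 log₁₀(0.39863) ≈ -7.99 dB
∠H = 89.74° − 150.11° = -60.37°

-8.0 dB, -60.4°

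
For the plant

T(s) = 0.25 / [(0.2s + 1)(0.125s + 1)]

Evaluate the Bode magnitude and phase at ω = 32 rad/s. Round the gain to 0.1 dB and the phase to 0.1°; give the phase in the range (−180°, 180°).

-40.6 dB, -157.1°

At ω = 32 rad/s:
pole (1 + j32·0.2) = 1 + j6.4 → |·| ≈ 6.4777, ∠ ≈ 81.12°
pole (1 + j32·0.125) = 1 + j4 → |·| ≈ 4.1231, ∠ ≈ 75.96°
|T| = 0.25 · 1 / (6.4777 · 4.1231) ≈ 0.0093604
Gain = 20 log₁₀(0.0093604) ≈ -40.57 dB
∠T = (0°) − (81.12° + 75.96°) = -157.08°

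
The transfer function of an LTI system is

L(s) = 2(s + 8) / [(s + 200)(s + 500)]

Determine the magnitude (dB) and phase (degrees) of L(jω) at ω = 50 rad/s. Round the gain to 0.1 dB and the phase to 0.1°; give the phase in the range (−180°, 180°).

At s = jω = j50:
zero (s+8): 8 + j50 → |·| = √(8²+50²) = √2564 ≈ 50.636, ∠ = arctan(50/8) ≈ 80.91°
pole (s+200): 200 + j50 → |·| = √(200²+50²) = √42500 ≈ 206.16, ∠ = arctan(50/200) ≈ 14.04°
pole (s+500): 500 + j50 → |·| = √(500²+50²) = √252500 ≈ 502.49, ∠ = arctan(50/500) ≈ 5.71°
|L| = 2 · 50.636 / 1.0359e+05 ≈ 0.00097762
Gain = 20 log₁₀(0.00097762) ≈ -60.20 dB
∠L = 80.91° − 19.75° = 61.16°

-60.2 dB, 61.2°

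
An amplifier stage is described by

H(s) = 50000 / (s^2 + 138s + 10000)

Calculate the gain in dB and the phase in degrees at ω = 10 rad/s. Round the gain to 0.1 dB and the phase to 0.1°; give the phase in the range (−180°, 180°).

14.0 dB, -7.9°

At s = jω = j10:
quadratic: (j10)² + 138·j10 + 10000 = 9900 + j1380 → |·| ≈ 9995.7, ∠ ≈ 7.94°
|H| = 50000 / 9995.7 ≈ 5.0022
Gain = 20 log₁₀(5.0022) ≈ 13.98 dB
∠H = 0.00° − 7.94° = -7.94°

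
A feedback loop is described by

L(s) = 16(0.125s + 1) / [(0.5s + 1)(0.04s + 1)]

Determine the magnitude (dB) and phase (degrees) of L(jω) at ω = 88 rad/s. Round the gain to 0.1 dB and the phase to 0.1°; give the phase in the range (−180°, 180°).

At ω = 88 rad/s:
zero (1 + j88·0.125) = 1 + j11 → |·| ≈ 11.045, ∠ ≈ 84.81°
pole (1 + j88·0.5) = 1 + j44 → |·| ≈ 44.011, ∠ ≈ 88.70°
pole (1 + j88·0.04) = 1 + j3.52 → |·| ≈ 3.6593, ∠ ≈ 74.14°
|L| = 16 · 11.045 / (44.011 · 3.6593) ≈ 1.0973
Gain = 20 log₁₀(1.0973) ≈ 0.81 dB
∠L = (84.81°) − (88.70° + 74.14°) = -78.03°

0.8 dB, -78.0°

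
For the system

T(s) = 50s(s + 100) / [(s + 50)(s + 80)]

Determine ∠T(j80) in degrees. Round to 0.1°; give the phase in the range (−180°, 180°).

25.7°

At s = jω = j80:
zero (s+100): 100 + j80 → |·| = √(100²+80²) = √16400 ≈ 128.06, ∠ = arctan(80/100) ≈ 38.66°
zero at origin: s = j80 → |·| = 80, ∠ = 90.00°
pole (s+50): 50 + j80 → |·| = √(50²+80²) = √8900 ≈ 94.34, ∠ = arctan(80/50) ≈ 57.99°
pole (s+80): 80 + j80 → |·| = √(80²+80²) = √12800 ≈ 113.14, ∠ = arctan(80/80) ≈ 45.00°
∠T = 128.66° − 102.99° = 25.67°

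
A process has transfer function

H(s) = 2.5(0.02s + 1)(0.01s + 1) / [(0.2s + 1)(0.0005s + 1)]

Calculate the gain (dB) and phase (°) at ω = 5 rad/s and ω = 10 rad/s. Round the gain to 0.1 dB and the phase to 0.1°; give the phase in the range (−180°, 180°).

At ω = 5 rad/s:
zero (1 + j5·0.02) = 1 + j0.1 → |·| ≈ 1.005, ∠ ≈ 5.71°
zero (1 + j5·0.01) = 1 + j0.05 → |·| ≈ 1.0012, ∠ ≈ 2.86°
pole (1 + j5·0.2) = 1 + j1 → |·| ≈ 1.4142, ∠ ≈ 45.00°
pole (1 + j5·0.0005) = 1 + j0.0025 → |·| ≈ 1, ∠ ≈ 0.14°
|H| = 2.5 · 1.005 · 1.0012 / (1.4142 · 1) ≈ 1.7788
Gain = 20 log₁₀(1.7788) ≈ 5.00 dB
∠H = (5.71° + 2.86°) − (45.00° + 0.14°) = -36.57°

At ω = 10 rad/s:
zero (1 + j10·0.02) = 1 + j0.2 → |·| ≈ 1.0198, ∠ ≈ 11.31°
zero (1 + j10·0.01) = 1 + j0.1 → |·| ≈ 1.005, ∠ ≈ 5.71°
pole (1 + j10·0.2) = 1 + j2 → |·| ≈ 2.2361, ∠ ≈ 63.43°
pole (1 + j10·0.0005) = 1 + j0.005 → |·| ≈ 1, ∠ ≈ 0.29°
|H| = 2.5 · 1.0198 · 1.005 / (2.2361 · 1) ≈ 1.1459
Gain = 20 log₁₀(1.1459) ≈ 1.18 dB
∠H = (11.31° + 5.71°) − (63.43° + 0.29°) = -46.70°

ω = 5: 5.0 dB, -36.6°; ω = 10: 1.2 dB, -46.7°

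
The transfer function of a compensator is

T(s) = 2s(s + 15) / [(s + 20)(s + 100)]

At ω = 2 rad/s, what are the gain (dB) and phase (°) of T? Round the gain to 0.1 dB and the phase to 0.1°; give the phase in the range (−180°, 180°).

At s = jω = j2:
zero (s+15): 15 + j2 → |·| = √(15²+2²) = √229 ≈ 15.133, ∠ = arctan(2/15) ≈ 7.59°
zero at origin: s = j2 → |·| = 2, ∠ = 90.00°
pole (s+20): 20 + j2 → |·| = √(20²+2²) = √404 ≈ 20.1, ∠ = arctan(2/20) ≈ 5.71°
pole (s+100): 100 + j2 → |·| = √(100²+2²) = √10004 ≈ 100.02, ∠ = arctan(2/100) ≈ 1.15°
|T| = 2 · 30.266 / 2010.4 ≈ 0.030109
Gain = 20 log₁₀(0.030109) ≈ -30.43 dB
∠T = 97.59° − 6.86° = 90.73°

-30.4 dB, 90.7°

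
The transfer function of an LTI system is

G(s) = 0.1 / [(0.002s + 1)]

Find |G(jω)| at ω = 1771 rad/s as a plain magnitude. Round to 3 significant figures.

At ω = 1771 rad/s:
pole (1 + j1771·0.002) = 1 + j3.542 → |·| ≈ 3.6805, ∠ ≈ 74.23°
|G| = 0.1 · 1 / (3.6805) ≈ 0.02717

0.0272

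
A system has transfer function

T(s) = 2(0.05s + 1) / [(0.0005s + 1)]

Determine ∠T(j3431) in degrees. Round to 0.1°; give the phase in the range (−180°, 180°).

At ω = 3431 rad/s:
zero (1 + j3431·0.05) = 1 + j171.55 → |·| ≈ 171.55, ∠ ≈ 89.67°
pole (1 + j3431·0.0005) = 1 + j1.7155 → |·| ≈ 1.9857, ∠ ≈ 59.76°
∠T = (89.67°) − (59.76°) = 29.91°

29.9°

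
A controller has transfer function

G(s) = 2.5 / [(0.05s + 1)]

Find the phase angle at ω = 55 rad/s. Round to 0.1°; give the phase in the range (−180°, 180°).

-70.0°

At ω = 55 rad/s:
pole (1 + j55·0.05) = 1 + j2.75 → |·| ≈ 2.9262, ∠ ≈ 70.02°
∠G = (0°) − (70.02°) = -70.02°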